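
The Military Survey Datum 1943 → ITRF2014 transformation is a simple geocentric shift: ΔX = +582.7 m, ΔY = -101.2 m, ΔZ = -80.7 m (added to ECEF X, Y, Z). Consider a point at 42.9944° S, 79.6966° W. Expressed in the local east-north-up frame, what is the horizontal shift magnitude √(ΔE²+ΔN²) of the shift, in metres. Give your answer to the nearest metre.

The local east axis at (φ, λ) is (−sin λ, cos λ, 0), so ΔE = −sin(-79.6966°)·582.7 + cos(-79.6966°)·(-101.2) = 555.20 m.
The local north axis is (−sin φ cos λ, −sin φ sin λ, cos φ), giving ΔN = 71.072 + 67.898 − 59.026 = 79.94 m.
Horizontal magnitude = √(ΔE² + ΔN²) = √(555.20² + 79.94²) = 560.93 m.

561 m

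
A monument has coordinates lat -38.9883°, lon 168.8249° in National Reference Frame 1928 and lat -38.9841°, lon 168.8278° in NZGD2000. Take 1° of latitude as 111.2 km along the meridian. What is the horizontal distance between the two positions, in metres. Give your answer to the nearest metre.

Δφ = -38.9841° − -38.9883° = +0.0042°; Δλ = 168.8278° − 168.8249° = +0.0029°.
ΔN = Δφ × 111200 = 467.0 m; ΔE = Δλ × 111200 × cos(-38.9883°) = +0.0029 × 111200 × 0.777274 = 250.7 m.
Distance = √(ΔE² + ΔN²) = √(250.7² + 467.0²) = 530.1 m.

530 m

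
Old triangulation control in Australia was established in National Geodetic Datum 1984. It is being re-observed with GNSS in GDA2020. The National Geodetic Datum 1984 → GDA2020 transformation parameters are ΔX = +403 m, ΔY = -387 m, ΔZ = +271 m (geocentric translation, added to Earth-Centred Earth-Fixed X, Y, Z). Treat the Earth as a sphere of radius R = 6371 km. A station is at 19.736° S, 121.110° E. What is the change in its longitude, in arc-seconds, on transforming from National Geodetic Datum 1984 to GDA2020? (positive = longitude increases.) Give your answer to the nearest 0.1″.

sin φ = -0.337687, cos φ = 0.941259, sin λ = 0.856177, cos λ = -0.516683.
East component: ΔE = −sin λ·ΔX + cos λ·ΔY = −(0.856177)(403) + (-0.516683)(-387) = -145.08 m.
1° of latitude spans πR/180 = 111195 m; at latitude φ, 1° of longitude spans that × cos φ = 104663.2 m, so Δλ = -145.08 / 104663.2 × 3600 = -4.990″.

Δλ = -5.0″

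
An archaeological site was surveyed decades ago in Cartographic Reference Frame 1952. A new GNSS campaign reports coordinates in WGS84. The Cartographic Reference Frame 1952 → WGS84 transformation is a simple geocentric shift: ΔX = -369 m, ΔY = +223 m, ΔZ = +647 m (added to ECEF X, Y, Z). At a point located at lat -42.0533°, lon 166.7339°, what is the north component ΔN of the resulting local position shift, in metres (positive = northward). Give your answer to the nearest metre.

At φ = -42.0533°, λ = 166.7339°: sin φ = -0.669822, cos φ = 0.742522, sin λ = 0.229474, cos λ = -0.973315.
ΔN = −sin φ cos λ·ΔX − sin φ sin λ·ΔY + cos φ·ΔZ = −(-0.669822)(-0.973315)(-369) − (-0.669822)(0.229474)(223) + (0.742522)(647) = 755.26 m.

ΔN = 755 m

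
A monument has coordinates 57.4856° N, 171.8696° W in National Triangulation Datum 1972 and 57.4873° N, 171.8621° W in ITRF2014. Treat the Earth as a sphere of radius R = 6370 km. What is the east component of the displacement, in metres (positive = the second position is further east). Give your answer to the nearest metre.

ΔE = 448 m

Δφ = 57.4873° − 57.4856° = +0.0017°; Δλ = -171.8621° − -171.8696° = +0.0075°.
1° along a meridian = πR/180 = 111177 m.
ΔN = Δφ × 111177 = 189.0 m; ΔE = Δλ × 111177 × cos(57.4856°) = +0.0075 × 111177 × 0.537512 = 448.2 m.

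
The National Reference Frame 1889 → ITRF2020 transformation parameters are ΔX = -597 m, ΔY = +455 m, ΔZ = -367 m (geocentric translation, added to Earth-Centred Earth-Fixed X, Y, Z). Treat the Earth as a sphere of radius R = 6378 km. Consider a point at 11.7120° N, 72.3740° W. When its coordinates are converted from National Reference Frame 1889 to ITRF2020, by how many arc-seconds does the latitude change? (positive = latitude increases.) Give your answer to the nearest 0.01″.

sin φ = 0.202992, cos φ = 0.979180, sin λ = -0.953053, cos λ = 0.302802.
North component: ΔN = −sin φ cos λ·ΔX − sin φ sin λ·ΔY + cos φ·ΔZ = −(0.202992)(0.302802)(-597) − (0.202992)(-0.953053)(455) + (0.979180)(-367) = -234.64 m.
1° of latitude spans πR/180 = 111317 m, so Δφ = -234.64 / 111317 × 3600 = -7.588″.

Δφ = -7.59″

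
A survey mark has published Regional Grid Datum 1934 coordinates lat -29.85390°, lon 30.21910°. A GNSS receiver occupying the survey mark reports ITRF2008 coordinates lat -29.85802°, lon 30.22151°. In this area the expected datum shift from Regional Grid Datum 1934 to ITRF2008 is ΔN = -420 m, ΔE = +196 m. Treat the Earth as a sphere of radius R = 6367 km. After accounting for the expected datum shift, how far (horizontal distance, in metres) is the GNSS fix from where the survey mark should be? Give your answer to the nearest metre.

52 m

Observed coordinate differences: Δφ = -0.00412°, Δλ = +0.00241°.
Converting to metres (1° lat = 111125 m, cos φ = 0.867298): observed ΔN = -457.8 m, observed ΔE = 232.3 m.
Subtracting the expected shift leaves a residual of -457.8 − (-420) = -37.8 m north and 232.3 − (196) = 36.3 m east.
Residual distance = √((-37.8)² + 36.3²) = 52.4 m.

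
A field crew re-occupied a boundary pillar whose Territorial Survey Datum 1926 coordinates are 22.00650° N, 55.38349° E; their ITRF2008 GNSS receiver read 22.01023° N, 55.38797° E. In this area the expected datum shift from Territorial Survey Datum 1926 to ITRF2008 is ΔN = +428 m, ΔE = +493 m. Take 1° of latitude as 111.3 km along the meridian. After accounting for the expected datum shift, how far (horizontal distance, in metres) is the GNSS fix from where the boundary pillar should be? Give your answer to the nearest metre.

33 m

Observed coordinate differences: Δφ = +0.00373°, Δλ = +0.00448°.
Converting to metres (1° lat = 111300 m, cos φ = 0.927141): observed ΔN = 415.1 m, observed ΔE = 462.3 m.
Subtracting the expected shift leaves a residual of 415.1 − (428) = -12.9 m north and 462.3 − (493) = -30.7 m east.
Residual distance = √((-12.9)² + (-30.7)²) = 33.3 m.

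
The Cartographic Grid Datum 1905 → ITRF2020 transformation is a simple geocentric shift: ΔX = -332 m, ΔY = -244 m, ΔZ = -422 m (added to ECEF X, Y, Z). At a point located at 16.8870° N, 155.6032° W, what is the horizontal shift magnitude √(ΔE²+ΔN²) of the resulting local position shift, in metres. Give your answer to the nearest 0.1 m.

527.8 m

The local east axis at (φ, λ) is (−sin λ, cos λ, 0), so ΔE = −sin(-155.6032°)·(-332) + cos(-155.6032°)·(-244) = 85.08 m.
The local north axis is (−sin φ cos λ, −sin φ sin λ, cos φ), giving ΔN = -87.830 − 29.277 − 403.803 = -520.91 m.
Horizontal magnitude = √(ΔE² + ΔN²) = √(85.08² + (-520.91)²) = 527.81 m.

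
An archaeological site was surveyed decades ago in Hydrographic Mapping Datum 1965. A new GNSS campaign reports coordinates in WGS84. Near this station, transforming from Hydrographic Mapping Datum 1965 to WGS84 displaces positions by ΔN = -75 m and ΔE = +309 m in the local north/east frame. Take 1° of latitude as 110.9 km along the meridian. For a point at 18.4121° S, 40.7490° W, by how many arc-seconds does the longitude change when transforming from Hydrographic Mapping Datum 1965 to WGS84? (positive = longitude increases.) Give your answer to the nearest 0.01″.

Δλ = 10.57″

At latitude -18.4121°, cos φ = 0.948809.
1° of longitude at this latitude = 110.9 × cos φ = 105.22 km, so Δλ = 309.0 / 105223.0 = 0.0029366° = 10.572″.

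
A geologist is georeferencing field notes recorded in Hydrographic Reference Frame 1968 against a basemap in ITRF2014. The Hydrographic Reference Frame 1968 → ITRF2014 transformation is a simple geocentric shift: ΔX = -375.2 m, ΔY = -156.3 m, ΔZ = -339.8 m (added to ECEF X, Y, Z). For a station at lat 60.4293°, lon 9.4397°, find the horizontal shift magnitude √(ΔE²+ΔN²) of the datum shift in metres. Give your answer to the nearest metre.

At φ = 60.4293°, λ = 9.4397°: sin φ = 0.869747, cos φ = 0.493497, sin λ = 0.164010, cos λ = 0.986459.
ΔE = −sin λ·ΔX + cos λ·ΔY = −(0.164010)·(-375.2) + (0.986459)·(-156.3) = -92.65 m.
ΔN = −sin φ cos λ·ΔX − sin φ sin λ·ΔY + cos φ·ΔZ = −(0.869747)(0.986459)(-375.2) − (0.869747)(0.164010)(-156.3) + (0.493497)(-339.8) = 176.52 m.
Horizontal magnitude = √(ΔE² + ΔN²) = √((-92.65)² + 176.52²) = 199.35 m.

199 m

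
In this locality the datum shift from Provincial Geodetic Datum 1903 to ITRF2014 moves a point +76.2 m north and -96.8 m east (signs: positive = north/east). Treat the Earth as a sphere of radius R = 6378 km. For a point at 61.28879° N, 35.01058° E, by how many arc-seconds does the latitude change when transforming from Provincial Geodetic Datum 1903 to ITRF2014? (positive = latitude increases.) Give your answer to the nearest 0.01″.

Δφ = 2.46″

On a sphere of radius R, 1 rad of latitude = R, so Δφ = ΔN / R = 76.2 / 6378000 = 1.1947e-05 rad = 2.464″.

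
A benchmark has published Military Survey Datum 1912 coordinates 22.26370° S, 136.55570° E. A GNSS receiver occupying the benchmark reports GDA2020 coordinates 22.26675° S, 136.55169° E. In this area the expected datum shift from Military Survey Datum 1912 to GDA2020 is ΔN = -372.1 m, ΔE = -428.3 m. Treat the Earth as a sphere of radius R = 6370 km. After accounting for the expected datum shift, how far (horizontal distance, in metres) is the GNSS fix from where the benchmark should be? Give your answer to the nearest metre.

37 m

Observed coordinate differences: Δφ = -0.00305°, Δλ = -0.00401°.
Converting to metres (1° lat = 111177 m, cos φ = 0.925450): observed ΔN = -339.1 m, observed ΔE = -412.6 m.
Subtracting the expected shift leaves a residual of -339.1 − (-372.1) = 33.0 m north and -412.6 − (-428.3) = 15.7 m east.
Residual distance = √(33.0² + 15.7²) = 36.6 m.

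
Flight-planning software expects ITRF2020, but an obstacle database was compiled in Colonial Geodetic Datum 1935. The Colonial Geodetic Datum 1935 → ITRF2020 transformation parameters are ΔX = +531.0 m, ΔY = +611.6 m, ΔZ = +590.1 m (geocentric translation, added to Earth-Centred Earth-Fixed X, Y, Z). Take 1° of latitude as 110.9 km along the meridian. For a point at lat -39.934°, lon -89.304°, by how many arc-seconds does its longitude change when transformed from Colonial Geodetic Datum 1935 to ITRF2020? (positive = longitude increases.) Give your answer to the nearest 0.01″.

sin φ = -0.641905, cos φ = 0.766784, sin λ = -0.999926, cos λ = 0.012147.
East component: ΔE = −sin λ·ΔX + cos λ·ΔY = −(-0.999926)(531.0) + (0.012147)(611.6) = 538.39 m.
1° of latitude spans 110900 m; at latitude φ, 1° of longitude spans that × cos φ = 85036.4 m, so Δλ = 538.39 / 85036.4 × 3600 = 22.793″.

Δλ = 22.79″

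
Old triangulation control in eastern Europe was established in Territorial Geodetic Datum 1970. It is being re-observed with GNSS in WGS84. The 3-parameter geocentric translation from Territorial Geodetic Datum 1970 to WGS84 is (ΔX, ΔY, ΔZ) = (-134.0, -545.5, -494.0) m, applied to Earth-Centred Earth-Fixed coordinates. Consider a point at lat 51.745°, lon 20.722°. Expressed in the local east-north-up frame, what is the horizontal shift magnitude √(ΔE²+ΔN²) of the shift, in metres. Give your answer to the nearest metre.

466 m

The local east axis at (φ, λ) is (−sin λ, cos λ, 0), so ΔE = −sin(20.722°)·(-134.0) + cos(20.722°)·(-545.5) = -462.80 m.
The local north axis is (−sin φ cos λ, −sin φ sin λ, cos φ), giving ΔN = 98.418 + 151.569 − 305.866 = -55.88 m.
Horizontal magnitude = √(ΔE² + ΔN²) = √((-462.80)² + (-55.88)²) = 466.16 m.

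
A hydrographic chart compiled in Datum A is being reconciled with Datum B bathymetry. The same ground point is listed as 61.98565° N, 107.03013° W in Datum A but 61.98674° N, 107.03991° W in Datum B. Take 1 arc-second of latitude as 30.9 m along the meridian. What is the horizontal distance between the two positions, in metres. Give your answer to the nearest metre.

Δφ = 61.98674° − 61.98565° = +0.00109°; Δλ = -107.03991° − -107.03013° = -0.00978°.
1° of latitude = 3600 × 30.90 = 111240 m.
ΔN = Δφ × 111240 = 121.3 m; ΔE = Δλ × 111240 × cos(61.98565°) = -0.00978 × 111240 × 0.469693 = -511.0 m.
Distance = √(ΔE² + ΔN²) = √((-511.0)² + 121.3²) = 525.2 m.

525 m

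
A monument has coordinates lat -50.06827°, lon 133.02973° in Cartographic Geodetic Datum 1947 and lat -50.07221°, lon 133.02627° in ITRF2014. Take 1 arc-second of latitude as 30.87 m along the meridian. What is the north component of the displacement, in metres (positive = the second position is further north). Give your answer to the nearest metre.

Δφ = -50.07221° − -50.06827° = -0.00394°; Δλ = 133.02627° − 133.02973° = -0.00346°.
1° of latitude = 3600 × 30.87 = 111132 m.
ΔN = Δφ × 111132 = -437.9 m; ΔE = Δλ × 111132 × cos(-50.06827°) = -0.00346 × 111132 × 0.641874 = -246.8 m.

ΔN = -438 m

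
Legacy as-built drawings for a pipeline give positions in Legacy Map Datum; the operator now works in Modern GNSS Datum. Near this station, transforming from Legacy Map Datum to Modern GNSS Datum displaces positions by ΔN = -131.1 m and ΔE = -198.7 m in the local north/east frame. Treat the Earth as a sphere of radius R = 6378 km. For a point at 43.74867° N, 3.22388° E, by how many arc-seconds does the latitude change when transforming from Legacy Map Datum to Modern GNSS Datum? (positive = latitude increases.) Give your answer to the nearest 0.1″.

On a sphere of radius R, 1 rad of latitude = R, so Δφ = ΔN / R = -131.1 / 6378000 = -2.0555e-05 rad = -4.240″.

Δφ = -4.2″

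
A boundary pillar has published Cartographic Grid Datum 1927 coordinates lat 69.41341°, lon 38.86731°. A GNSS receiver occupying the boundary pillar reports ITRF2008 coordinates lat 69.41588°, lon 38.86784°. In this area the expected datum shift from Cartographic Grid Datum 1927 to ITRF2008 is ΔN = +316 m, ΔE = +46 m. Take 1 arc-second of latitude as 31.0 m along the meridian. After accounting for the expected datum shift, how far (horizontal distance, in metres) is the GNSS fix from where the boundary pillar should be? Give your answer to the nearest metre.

48 m

Observed coordinate differences: Δφ = +0.00247°, Δλ = +0.00053°.
Converting to metres (1° lat = 111600 m, cos φ = 0.351623): observed ΔN = 275.7 m, observed ΔE = 20.8 m.
Subtracting the expected shift leaves a residual of 275.7 − (316) = -40.3 m north and 20.8 − (46) = -25.2 m east.
Residual distance = √((-40.3)² + (-25.2)²) = 47.6 m.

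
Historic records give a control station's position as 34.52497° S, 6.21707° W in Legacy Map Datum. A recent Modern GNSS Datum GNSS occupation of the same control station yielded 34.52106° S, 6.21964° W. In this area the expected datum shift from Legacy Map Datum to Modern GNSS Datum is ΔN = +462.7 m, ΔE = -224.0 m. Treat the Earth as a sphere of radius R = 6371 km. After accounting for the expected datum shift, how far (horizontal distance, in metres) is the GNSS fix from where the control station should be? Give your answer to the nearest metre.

Observed coordinate differences: Δφ = +0.00391°, Δλ = -0.00257°.
Converting to metres (1° lat = 111195 m, cos φ = 0.823879): observed ΔN = 434.8 m, observed ΔE = -235.4 m.
Subtracting the expected shift leaves a residual of 434.8 − (462.7) = -27.9 m north and -235.4 − (-224.0) = -11.4 m east.
Residual distance = √((-27.9)² + (-11.4)²) = 30.2 m.

30 m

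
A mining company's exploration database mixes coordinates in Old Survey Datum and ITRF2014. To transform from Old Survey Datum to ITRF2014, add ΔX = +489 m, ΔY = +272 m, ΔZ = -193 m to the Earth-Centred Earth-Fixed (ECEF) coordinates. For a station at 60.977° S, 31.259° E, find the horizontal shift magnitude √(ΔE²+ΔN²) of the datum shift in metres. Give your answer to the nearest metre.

At φ = -60.977°, λ = 31.259°: sin φ = -0.874425, cos φ = 0.485161, sin λ = 0.518908, cos λ = 0.854830.
ΔE = −sin λ·ΔX + cos λ·ΔY = −(0.518908)·(489) + (0.854830)·(272) = -21.23 m.
ΔN = −sin φ cos λ·ΔX − sin φ sin λ·ΔY + cos φ·ΔZ = −(-0.874425)(0.854830)(489) − (-0.874425)(0.518908)(272) + (0.485161)(-193) = 395.30 m.
Horizontal magnitude = √(ΔE² + ΔN²) = √((-21.23)² + 395.30²) = 395.87 m.

396 m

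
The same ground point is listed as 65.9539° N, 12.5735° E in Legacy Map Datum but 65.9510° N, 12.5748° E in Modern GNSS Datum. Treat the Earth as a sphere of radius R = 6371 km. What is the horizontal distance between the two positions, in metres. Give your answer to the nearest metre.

Δφ = 65.9510° − 65.9539° = -0.0029°; Δλ = 12.5748° − 12.5735° = +0.0013°.
1° along a meridian = πR/180 = 111195 m.
ΔN = Δφ × 111195 = -322.5 m; ΔE = Δλ × 111195 × cos(65.9539°) = +0.0013 × 111195 × 0.407472 = 58.9 m.
Distance = √(ΔE² + ΔN²) = √(58.9² + (-322.5)²) = 327.8 m.

328 m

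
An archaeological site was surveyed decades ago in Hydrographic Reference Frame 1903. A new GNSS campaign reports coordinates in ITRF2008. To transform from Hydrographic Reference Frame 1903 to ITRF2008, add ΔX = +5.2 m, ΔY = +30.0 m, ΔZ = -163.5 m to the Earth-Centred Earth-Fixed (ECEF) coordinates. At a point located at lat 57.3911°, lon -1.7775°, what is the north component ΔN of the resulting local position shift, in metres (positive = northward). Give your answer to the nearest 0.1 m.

The local north axis is (−sin φ cos λ, −sin φ sin λ, cos φ), giving ΔN = -4.378 + 0.784 − 88.110 = -91.70 m.

ΔN = -91.7 m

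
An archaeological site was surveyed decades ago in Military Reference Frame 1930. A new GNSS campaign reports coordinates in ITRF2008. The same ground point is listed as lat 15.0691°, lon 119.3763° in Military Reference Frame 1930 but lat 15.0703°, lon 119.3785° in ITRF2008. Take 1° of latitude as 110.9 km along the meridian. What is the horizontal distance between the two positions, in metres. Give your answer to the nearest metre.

271 m

Δφ = 15.0703° − 15.0691° = +0.0012°; Δλ = 119.3785° − 119.3763° = +0.0022°.
ΔN = Δφ × 110900 = 133.1 m; ΔE = Δλ × 110900 × cos(15.0691°) = +0.0022 × 110900 × 0.965613 = 235.6 m.
Distance = √(ΔE² + ΔN²) = √(235.6² + 133.1²) = 270.6 m.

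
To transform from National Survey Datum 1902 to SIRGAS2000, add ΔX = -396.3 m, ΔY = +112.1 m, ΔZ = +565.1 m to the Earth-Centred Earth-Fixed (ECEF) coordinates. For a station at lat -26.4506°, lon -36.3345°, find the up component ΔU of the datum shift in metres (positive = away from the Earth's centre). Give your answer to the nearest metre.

ΔU = -597 m

At φ = -26.4506°, λ = -36.3345°: sin φ = -0.445426, cos φ = 0.895319, sin λ = -0.592498, cos λ = 0.805572.
ΔU = cos φ cos λ·ΔX + cos φ sin λ·ΔY + sin φ·ΔZ = (0.895319)(0.805572)(-396.3) + (0.895319)(-0.592498)(112.1) + (-0.445426)(565.1) = -597.01 m.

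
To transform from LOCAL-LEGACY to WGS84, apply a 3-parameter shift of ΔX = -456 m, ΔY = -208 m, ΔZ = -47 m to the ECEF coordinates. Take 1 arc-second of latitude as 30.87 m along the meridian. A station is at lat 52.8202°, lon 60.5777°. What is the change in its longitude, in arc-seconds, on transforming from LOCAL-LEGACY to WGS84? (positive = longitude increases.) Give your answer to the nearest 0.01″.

Δλ = 15.81″

sin φ = 0.796743, cos φ = 0.604318, sin λ = 0.871023, cos λ = 0.491243.
East component: ΔE = −sin λ·ΔX + cos λ·ΔY = −(0.871023)(-456) + (0.491243)(-208) = 295.01 m.
1° of latitude spans 3600 × 30.87 = 111132 m; at latitude φ, 1° of longitude spans that × cos φ = 67159.1 m, so Δλ = 295.01 / 67159.1 × 3600 = 15.814″.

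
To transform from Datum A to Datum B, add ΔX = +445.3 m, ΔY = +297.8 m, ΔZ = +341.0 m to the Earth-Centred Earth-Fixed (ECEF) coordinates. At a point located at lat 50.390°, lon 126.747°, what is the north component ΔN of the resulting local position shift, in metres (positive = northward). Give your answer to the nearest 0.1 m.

At φ = 50.390°, λ = 126.747°: sin φ = 0.770402, cos φ = 0.637558, sin λ = 0.801285, cos λ = -0.598283.
ΔN = −sin φ cos λ·ΔX − sin φ sin λ·ΔY + cos φ·ΔZ = −(0.770402)(-0.598283)(445.3) − (0.770402)(0.801285)(297.8) + (0.637558)(341.0) = 238.82 m.

ΔN = 238.8 m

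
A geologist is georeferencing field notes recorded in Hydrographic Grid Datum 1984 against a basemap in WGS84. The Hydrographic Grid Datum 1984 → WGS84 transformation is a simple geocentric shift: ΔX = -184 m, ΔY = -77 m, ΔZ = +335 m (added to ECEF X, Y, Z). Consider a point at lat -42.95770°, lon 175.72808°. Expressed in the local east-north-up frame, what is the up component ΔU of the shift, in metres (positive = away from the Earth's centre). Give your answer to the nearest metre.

The local up (radial) axis is (cos φ cos λ, cos φ sin λ, sin φ), giving ΔU = 134.288 − 4.198 − 228.289 = -98.20 m.

ΔU = -98 m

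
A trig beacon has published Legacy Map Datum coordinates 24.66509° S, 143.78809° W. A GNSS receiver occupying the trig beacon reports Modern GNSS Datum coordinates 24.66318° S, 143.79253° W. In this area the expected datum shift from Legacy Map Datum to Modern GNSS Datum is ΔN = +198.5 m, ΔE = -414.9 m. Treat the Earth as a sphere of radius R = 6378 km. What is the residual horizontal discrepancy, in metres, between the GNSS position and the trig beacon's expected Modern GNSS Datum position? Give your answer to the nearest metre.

37 m

Observed coordinate differences: Δφ = +0.00191°, Δλ = -0.00444°.
Converting to metres (1° lat = 111317 m, cos φ = 0.908763): observed ΔN = 212.6 m, observed ΔE = -449.2 m.
Subtracting the expected shift leaves a residual of 212.6 − (198.5) = 14.1 m north and -449.2 − (-414.9) = -34.3 m east.
Residual distance = √(14.1² + (-34.3)²) = 37.0 m.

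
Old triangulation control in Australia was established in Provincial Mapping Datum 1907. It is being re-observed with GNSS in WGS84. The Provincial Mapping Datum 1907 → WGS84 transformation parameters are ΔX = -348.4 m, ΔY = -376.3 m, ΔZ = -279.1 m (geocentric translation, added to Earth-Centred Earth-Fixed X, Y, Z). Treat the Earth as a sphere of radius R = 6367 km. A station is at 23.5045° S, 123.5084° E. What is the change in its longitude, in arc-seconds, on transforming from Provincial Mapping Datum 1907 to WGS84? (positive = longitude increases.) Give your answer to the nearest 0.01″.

sin φ = -0.398821, cos φ = 0.917029, sin λ = 0.833805, cos λ = -0.552059.
East component: ΔE = −sin λ·ΔX + cos λ·ΔY = −(0.833805)(-348.4) + (-0.552059)(-376.3) = 498.24 m.
1° of latitude spans πR/180 = 111125 m; at latitude φ, 1° of longitude spans that × cos φ = 101904.9 m, so Δλ = 498.24 / 101904.9 × 3600 = 17.601″.

Δλ = 17.60″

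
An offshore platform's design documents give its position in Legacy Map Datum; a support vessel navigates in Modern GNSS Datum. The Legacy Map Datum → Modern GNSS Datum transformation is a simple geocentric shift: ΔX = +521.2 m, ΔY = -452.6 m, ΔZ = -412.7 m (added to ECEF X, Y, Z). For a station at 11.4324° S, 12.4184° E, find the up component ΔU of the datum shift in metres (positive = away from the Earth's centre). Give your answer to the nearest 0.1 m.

ΔU = 485.3 m

The local up (radial) axis is (cos φ cos λ, cos φ sin λ, sin φ), giving ΔU = 498.907 − 95.400 + 81.802 = 485.31 m.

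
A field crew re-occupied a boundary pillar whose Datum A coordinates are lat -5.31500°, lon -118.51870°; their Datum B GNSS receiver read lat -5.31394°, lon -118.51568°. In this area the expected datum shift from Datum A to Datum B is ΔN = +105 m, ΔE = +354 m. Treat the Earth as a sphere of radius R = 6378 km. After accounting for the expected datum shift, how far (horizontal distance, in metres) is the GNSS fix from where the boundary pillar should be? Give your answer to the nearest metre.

23 m

Observed coordinate differences: Δφ = +0.00106°, Δλ = +0.00302°.
Converting to metres (1° lat = 111317 m, cos φ = 0.995700): observed ΔN = 118.0 m, observed ΔE = 334.7 m.
Subtracting the expected shift leaves a residual of 118.0 − (105) = 13.0 m north and 334.7 − (354) = -19.3 m east.
Residual distance = √(13.0² + (-19.3)²) = 23.2 m.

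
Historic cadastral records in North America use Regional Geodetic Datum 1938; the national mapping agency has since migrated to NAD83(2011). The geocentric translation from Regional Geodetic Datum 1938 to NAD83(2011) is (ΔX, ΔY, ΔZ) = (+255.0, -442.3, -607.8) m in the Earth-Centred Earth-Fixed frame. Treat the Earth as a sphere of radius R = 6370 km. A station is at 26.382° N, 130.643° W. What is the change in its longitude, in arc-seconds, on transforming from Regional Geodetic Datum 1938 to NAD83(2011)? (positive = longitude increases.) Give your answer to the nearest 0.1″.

Δλ = 17.4″

sin φ = 0.444354, cos φ = 0.895851, sin λ = -0.758783, cos λ = -0.651344.
East component: ΔE = −sin λ·ΔX + cos λ·ΔY = −(-0.758783)(255.0) + (-0.651344)(-442.3) = 481.58 m.
1° of latitude spans πR/180 = 111177 m; at latitude φ, 1° of longitude spans that × cos φ = 99598.5 m, so Δλ = 481.58 / 99598.5 × 3600 = 17.407″.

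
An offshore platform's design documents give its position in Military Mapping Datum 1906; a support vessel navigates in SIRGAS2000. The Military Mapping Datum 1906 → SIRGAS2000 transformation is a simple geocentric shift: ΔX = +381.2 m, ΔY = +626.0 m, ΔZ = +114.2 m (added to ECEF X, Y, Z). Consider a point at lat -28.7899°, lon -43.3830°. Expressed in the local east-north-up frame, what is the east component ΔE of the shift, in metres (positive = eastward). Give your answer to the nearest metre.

The local east axis at (φ, λ) is (−sin λ, cos λ, 0), so ΔE = −sin(-43.3830°)·381.2 + cos(-43.3830°)·626.0 = 716.80 m.

ΔE = 717 m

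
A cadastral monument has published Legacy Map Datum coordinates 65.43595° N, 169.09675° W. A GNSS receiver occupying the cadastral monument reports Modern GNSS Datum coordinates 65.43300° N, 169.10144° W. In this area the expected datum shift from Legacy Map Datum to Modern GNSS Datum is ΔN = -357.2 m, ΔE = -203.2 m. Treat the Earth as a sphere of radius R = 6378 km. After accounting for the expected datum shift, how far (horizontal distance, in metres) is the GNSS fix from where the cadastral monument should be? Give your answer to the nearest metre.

Observed coordinate differences: Δφ = -0.00295°, Δλ = -0.00469°.
Converting to metres (1° lat = 111317 m, cos φ = 0.415710): observed ΔN = -328.4 m, observed ΔE = -217.0 m.
Subtracting the expected shift leaves a residual of -328.4 − (-357.2) = 28.8 m north and -217.0 − (-203.2) = -13.8 m east.
Residual distance = √(28.8² + (-13.8)²) = 32.0 m.

32 m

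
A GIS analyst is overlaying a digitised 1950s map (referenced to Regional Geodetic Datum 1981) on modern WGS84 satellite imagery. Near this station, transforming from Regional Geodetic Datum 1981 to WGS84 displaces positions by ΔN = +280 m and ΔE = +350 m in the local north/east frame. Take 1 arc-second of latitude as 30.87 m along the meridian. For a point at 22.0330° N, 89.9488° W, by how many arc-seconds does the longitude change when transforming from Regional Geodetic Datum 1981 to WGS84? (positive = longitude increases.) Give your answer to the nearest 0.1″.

Δλ = 12.2″

At latitude 22.0330°, cos φ = 0.926968.
1″ of longitude at this latitude = 30.87 × cos φ = 28.6155 m, so Δλ = 350.0 / 28.6155 = 12.231″.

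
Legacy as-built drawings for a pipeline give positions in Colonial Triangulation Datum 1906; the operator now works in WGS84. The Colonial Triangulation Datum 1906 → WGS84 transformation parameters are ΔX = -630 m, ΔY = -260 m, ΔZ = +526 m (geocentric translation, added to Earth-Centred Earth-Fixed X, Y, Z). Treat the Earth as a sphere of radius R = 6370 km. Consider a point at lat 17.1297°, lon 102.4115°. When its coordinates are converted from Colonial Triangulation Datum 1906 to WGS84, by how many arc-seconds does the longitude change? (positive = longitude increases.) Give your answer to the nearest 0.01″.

sin φ = 0.294536, cos φ = 0.955640, sin λ = 0.976629, cos λ = -0.214931.
East component: ΔE = −sin λ·ΔX + cos λ·ΔY = −(0.976629)(-630) + (-0.214931)(-260) = 671.16 m.
1° of latitude spans πR/180 = 111177 m; at latitude φ, 1° of longitude spans that × cos φ = 106245.7 m, so Δλ = 671.16 / 106245.7 × 3600 = 22.741″.

Δλ = 22.74″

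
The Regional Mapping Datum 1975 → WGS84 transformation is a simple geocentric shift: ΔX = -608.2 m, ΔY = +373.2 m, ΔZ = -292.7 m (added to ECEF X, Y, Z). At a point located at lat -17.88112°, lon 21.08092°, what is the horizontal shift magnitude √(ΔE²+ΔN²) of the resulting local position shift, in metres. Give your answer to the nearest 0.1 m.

700.6 m

The local east axis at (φ, λ) is (−sin λ, cos λ, 0), so ΔE = −sin(21.08092°)·(-608.2) + cos(21.08092°)·373.2 = 566.98 m.
The local north axis is (−sin φ cos λ, −sin φ sin λ, cos φ), giving ΔN = -174.245 + 41.216 − 278.561 = -411.59 m.
Horizontal magnitude = √(ΔE² + ΔN²) = √(566.98² + (-411.59)²) = 700.63 m.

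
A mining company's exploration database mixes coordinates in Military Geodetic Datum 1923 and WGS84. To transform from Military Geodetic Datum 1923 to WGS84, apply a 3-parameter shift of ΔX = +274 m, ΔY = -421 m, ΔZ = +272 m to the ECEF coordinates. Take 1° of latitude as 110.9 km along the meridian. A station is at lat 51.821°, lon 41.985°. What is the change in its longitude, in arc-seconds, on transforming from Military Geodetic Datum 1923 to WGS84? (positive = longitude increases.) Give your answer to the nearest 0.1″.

sin φ = 0.786083, cos φ = 0.618120, sin λ = 0.668936, cos λ = 0.743320.
East component: ΔE = −sin λ·ΔX + cos λ·ΔY = −(0.668936)(274) + (0.743320)(-421) = -496.23 m.
1° of latitude spans 110900 m; at latitude φ, 1° of longitude spans that × cos φ = 68549.5 m, so Δλ = -496.23 / 68549.5 × 3600 = -26.060″.

Δλ = -26.1″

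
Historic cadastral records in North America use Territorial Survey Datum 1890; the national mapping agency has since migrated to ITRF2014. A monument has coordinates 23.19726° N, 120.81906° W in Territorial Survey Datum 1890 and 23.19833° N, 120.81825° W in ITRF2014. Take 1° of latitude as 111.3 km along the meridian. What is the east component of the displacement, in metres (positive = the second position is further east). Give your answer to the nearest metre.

Δφ = 23.19833° − 23.19726° = +0.00107°; Δλ = -120.81825° − -120.81906° = +0.00081°.
ΔN = Δφ × 111300 = 119.1 m; ΔE = Δλ × 111300 × cos(23.19726°) = +0.00081 × 111300 × 0.919154 = 82.9 m.

ΔE = 83 m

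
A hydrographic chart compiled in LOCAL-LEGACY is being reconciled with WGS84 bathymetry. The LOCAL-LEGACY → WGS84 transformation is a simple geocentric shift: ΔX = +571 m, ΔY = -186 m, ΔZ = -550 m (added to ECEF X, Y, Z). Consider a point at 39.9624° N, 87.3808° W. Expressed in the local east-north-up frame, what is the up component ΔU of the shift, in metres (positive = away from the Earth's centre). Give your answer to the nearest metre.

ΔU = -191 m

At φ = 39.9624°, λ = -87.3808°: sin φ = 0.642285, cos φ = 0.766466, sin λ = -0.998955, cos λ = 0.045698.
ΔU = cos φ cos λ·ΔX + cos φ sin λ·ΔY + sin φ·ΔZ = (0.766466)(0.045698)(571) + (0.766466)(-0.998955)(-186) + (0.642285)(-550) = -190.84 m.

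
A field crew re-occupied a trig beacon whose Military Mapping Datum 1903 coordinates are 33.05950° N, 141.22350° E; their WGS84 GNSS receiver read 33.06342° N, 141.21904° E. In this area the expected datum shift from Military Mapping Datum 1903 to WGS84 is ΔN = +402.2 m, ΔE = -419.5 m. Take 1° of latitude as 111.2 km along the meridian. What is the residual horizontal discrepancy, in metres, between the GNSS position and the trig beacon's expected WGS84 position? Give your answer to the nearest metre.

Observed coordinate differences: Δφ = +0.00392°, Δλ = -0.00446°.
Converting to metres (1° lat = 111200 m, cos φ = 0.838105): observed ΔN = 435.9 m, observed ΔE = -415.7 m.
Subtracting the expected shift leaves a residual of 435.9 − (402.2) = 33.7 m north and -415.7 − (-419.5) = 3.8 m east.
Residual distance = √(33.7² + 3.8²) = 33.9 m.

34 m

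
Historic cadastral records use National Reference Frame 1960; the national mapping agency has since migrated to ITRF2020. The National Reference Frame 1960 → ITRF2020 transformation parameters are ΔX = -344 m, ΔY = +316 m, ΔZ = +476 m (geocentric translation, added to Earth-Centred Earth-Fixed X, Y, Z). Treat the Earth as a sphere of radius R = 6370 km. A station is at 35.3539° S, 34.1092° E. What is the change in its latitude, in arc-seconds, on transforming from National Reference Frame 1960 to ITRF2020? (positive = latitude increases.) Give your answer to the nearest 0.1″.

Δφ = 10.6″

sin φ = -0.578625, cos φ = 0.815594, sin λ = 0.560772, cos λ = 0.827970.
North component: ΔN = −sin φ cos λ·ΔX − sin φ sin λ·ΔY + cos φ·ΔZ = −(-0.578625)(0.827970)(-344) − (-0.578625)(0.560772)(316) + (0.815594)(476) = 325.95 m.
1° of latitude spans πR/180 = 111177 m, so Δφ = 325.95 / 111177 × 3600 = 10.555″.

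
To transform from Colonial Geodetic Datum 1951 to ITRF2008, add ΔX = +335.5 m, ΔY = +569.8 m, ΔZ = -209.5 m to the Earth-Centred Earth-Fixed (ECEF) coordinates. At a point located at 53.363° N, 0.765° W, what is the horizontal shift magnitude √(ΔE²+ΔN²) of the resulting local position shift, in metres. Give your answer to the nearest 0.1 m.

693.1 m

At φ = 53.363°, λ = -0.765°: sin φ = 0.802432, cos φ = 0.596743, sin λ = -0.013351, cos λ = 0.999911.
ΔE = −sin λ·ΔX + cos λ·ΔY = −(-0.013351)·(335.5) + (0.999911)·(569.8) = 574.23 m.
ΔN = −sin φ cos λ·ΔX − sin φ sin λ·ΔY + cos φ·ΔZ = −(0.802432)(0.999911)(335.5) − (0.802432)(-0.013351)(569.8) + (0.596743)(-209.5) = -388.11 m.
Horizontal magnitude = √(ΔE² + ΔN²) = √(574.23² + (-388.11)²) = 693.08 m.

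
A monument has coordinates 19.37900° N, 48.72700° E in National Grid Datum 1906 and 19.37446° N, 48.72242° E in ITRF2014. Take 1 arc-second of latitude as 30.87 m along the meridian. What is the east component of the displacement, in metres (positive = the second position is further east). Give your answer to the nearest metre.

ΔE = -480 m

Δφ = 19.37446° − 19.37900° = -0.00454°; Δλ = 48.72242° − 48.72700° = -0.00458°.
1° of latitude = 3600 × 30.87 = 111132 m.
ΔN = Δφ × 111132 = -504.5 m; ΔE = Δλ × 111132 × cos(19.37900°) = -0.00458 × 111132 × 0.943344 = -480.1 m.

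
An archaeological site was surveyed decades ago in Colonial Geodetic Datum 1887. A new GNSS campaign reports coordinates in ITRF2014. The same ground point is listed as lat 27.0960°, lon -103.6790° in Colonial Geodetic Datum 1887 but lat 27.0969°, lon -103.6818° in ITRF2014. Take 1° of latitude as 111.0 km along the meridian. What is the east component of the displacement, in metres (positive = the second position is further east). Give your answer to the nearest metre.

Δφ = 27.0969° − 27.0960° = +0.0009°; Δλ = -103.6818° − -103.6790° = -0.0028°.
ΔN = Δφ × 111000 = 99.9 m; ΔE = Δλ × 111000 × cos(27.0960°) = -0.0028 × 111000 × 0.890245 = -276.7 m.

ΔE = -277 m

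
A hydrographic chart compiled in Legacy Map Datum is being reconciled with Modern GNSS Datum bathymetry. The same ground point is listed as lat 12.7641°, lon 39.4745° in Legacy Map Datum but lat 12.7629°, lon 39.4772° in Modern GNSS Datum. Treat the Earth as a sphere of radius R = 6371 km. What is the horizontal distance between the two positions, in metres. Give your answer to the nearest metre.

Δφ = 12.7629° − 12.7641° = -0.0012°; Δλ = 39.4772° − 39.4745° = +0.0027°.
1° along a meridian = πR/180 = 111195 m.
ΔN = Δφ × 111195 = -133.4 m; ΔE = Δλ × 111195 × cos(12.7641°) = +0.0027 × 111195 × 0.975288 = 292.8 m.
Distance = √(ΔE² + ΔN²) = √(292.8² + (-133.4)²) = 321.8 m.

322 m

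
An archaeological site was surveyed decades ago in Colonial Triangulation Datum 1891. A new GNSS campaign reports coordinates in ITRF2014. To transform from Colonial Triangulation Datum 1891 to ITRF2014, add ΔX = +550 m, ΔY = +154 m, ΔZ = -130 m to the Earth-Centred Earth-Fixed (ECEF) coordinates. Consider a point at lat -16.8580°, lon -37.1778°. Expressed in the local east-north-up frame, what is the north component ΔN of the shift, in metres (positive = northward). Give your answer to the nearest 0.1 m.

At φ = -16.8580°, λ = -37.1778°: sin φ = -0.290001, cos φ = 0.957026, sin λ = -0.604290, cos λ = 0.796764.
ΔN = −sin φ cos λ·ΔX − sin φ sin λ·ΔY + cos φ·ΔZ = −(-0.290001)(0.796764)(550) − (-0.290001)(-0.604290)(154) + (0.957026)(-130) = -24.32 m.

ΔN = -24.3 m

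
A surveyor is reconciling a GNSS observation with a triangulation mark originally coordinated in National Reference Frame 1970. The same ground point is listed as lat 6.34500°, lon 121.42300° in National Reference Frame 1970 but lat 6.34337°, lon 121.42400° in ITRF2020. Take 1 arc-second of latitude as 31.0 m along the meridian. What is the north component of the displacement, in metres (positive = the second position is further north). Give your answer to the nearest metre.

Δφ = 6.34337° − 6.34500° = -0.00163°; Δλ = 121.42400° − 121.42300° = +0.00100°.
1° of latitude = 3600 × 31.00 = 111600 m.
ΔN = Δφ × 111600 = -181.9 m; ΔE = Δλ × 111600 × cos(6.34500°) = +0.00100 × 111600 × 0.993874 = 110.9 m.

ΔN = -182 m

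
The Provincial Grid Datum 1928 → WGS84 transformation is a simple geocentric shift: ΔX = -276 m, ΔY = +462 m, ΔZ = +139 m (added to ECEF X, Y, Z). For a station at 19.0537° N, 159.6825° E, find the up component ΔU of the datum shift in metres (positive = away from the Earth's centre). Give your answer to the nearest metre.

At φ = 19.0537°, λ = 159.6825°: sin φ = 0.326454, cos φ = 0.945213, sin λ = 0.347222, cos λ = -0.937783.
ΔU = cos φ cos λ·ΔX + cos φ sin λ·ΔY + sin φ·ΔZ = (0.945213)(-0.937783)(-276) + (0.945213)(0.347222)(462) + (0.326454)(139) = 441.65 m.

ΔU = 442 m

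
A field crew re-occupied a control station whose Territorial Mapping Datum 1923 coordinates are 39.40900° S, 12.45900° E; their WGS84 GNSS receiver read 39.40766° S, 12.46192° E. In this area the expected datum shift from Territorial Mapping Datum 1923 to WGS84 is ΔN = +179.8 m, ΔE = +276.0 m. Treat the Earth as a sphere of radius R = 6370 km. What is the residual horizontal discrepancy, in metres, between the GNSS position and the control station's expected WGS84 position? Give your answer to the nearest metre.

40 m

Observed coordinate differences: Δφ = +0.00134°, Δλ = +0.00292°.
Converting to metres (1° lat = 111177 m, cos φ = 0.772634): observed ΔN = 149.0 m, observed ΔE = 250.8 m.
Subtracting the expected shift leaves a residual of 149.0 − (179.8) = -30.8 m north and 250.8 − (276.0) = -25.2 m east.
Residual distance = √((-30.8)² + (-25.2)²) = 39.8 m.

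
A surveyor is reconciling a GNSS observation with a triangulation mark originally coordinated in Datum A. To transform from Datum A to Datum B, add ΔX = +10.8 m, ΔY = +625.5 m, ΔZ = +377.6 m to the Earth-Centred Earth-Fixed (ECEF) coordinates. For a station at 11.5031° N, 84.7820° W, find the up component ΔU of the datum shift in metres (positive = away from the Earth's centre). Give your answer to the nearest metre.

The local up (radial) axis is (cos φ cos λ, cos φ sin λ, sin φ), giving ΔU = 0.962 − 610.396 + 75.301 = -534.13 m.

ΔU = -534 m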